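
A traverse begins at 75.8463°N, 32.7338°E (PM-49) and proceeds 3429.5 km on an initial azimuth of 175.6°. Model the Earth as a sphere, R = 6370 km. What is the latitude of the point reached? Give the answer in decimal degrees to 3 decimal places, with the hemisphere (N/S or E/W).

45.029°N

δ = d/R = 3429.5/6370 = 0.538383 rad
φ₂ = arcsin(sin φ₁ cos δ + cos φ₁ sin δ cos θ)
   = arcsin(0.96964·0.85854 + 0.24452·0.51275·-0.99705) = 45.02917°
λ₂ = λ₁ + atan2(sin θ sin δ cos φ₁, cos δ − sin φ₁ sin φ₂) = 35.92454°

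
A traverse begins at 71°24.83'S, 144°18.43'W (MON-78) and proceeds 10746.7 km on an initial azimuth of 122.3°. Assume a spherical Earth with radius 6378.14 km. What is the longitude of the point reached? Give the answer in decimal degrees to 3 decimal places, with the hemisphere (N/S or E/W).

21.589°W

MON-78: φ = -71.41383°, λ = -144.30717°
δ = d/R = 10746.7/6378.14 = 1.684927 rad
φ₂ = arcsin(sin φ₁ cos δ + cos φ₁ sin δ cos θ)
   = arcsin(-0.94785·-0.11388 + 0.31873·0.99349·-0.53435) = -3.51230°
λ₂ = λ₁ + atan2(sin θ sin δ cos φ₁, cos δ − sin φ₁ sin φ₂) = -21.58938°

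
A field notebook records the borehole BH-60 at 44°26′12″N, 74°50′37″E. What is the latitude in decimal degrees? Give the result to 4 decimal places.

44.4367°N

44° + 26′/60 + 12″/3600 = 44 + 0.43333 + 0.00333 = 44.4367°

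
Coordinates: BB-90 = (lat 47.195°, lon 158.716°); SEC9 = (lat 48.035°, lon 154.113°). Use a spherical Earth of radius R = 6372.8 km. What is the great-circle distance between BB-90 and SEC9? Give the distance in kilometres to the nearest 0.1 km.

357.5 km

Δφ = 0.8400°,  Δλ = -4.6030°
a = sin²(Δφ/2) + cos φ₁ cos φ₂ sin²(Δλ/2) = 0.000786
c = 2·arcsin(√a) = 0.056096 rad = 3.2141°
d = R·c = 6372.8 × 0.056096 = 357.5 km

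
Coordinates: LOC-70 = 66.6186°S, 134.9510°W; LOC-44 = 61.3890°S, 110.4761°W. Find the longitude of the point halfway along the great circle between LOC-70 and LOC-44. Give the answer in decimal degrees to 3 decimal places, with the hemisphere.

121.550°W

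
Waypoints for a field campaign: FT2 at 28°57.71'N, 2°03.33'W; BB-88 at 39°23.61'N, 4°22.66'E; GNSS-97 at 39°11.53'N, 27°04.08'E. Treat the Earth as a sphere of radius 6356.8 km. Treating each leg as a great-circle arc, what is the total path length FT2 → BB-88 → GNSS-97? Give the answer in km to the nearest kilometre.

3242 km

FT2: φ = +28.96183°, λ = -2.05550°
BB-88: φ = +39.39350°, λ = +4.37767°
GNSS-97: φ = +39.19217°, λ = +27.06800°
FT2→BB-88: c = 0.204247 rad, d = 1298.36 km
BB-88→GNSS-97: c = 0.305698 rad, d = 1943.26 km
Total = 1298.36 + 1943.26 = 3241.62 km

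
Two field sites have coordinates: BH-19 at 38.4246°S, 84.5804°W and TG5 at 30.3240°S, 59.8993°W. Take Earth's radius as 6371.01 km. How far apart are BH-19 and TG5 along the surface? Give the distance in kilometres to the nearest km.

2428 km

Δφ = 8.1006°,  Δλ = 24.6811°
a = sin²(Δφ/2) + cos φ₁ cos φ₂ sin²(Δλ/2) = 0.035878
c = 2·arcsin(√a) = 0.381130 rad = 21.8372°
d = R·c = 6371.01 × 0.381130 = 2428.2 km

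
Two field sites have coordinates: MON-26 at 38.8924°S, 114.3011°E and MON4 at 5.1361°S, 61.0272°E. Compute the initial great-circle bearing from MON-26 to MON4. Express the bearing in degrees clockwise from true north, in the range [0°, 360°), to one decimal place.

290.9°

Δλ = -53.2739°
y = sin Δλ · cos φ₂ = -0.798285
x = cos φ₁ sin φ₂ − sin φ₁ cos φ₂ cos Δλ = 0.304269
θ = atan2(y, x) = -69.1355° → 290.8645° (mod 360°)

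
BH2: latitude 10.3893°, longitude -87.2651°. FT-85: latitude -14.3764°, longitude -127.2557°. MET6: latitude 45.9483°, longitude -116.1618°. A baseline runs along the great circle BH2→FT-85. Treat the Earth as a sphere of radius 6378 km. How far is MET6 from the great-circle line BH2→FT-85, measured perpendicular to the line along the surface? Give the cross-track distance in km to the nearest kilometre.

4811 km

δ₁₃ = central angle BH2→MET6 = 0.754863 rad  (haversine)
θ₁₃ = bearing BH2→MET6 = 330.635°,  θ₁₂ = bearing BH2→FT-85 = 238.730°
dₓₜ = R·arcsin(sin δ₁₃ · sin(θ₁₃ − θ₁₂)) = 6378·arcsin(0.68519·sin(91.905°)) = 4811.202 km
|dₓₜ| = 4811.202 km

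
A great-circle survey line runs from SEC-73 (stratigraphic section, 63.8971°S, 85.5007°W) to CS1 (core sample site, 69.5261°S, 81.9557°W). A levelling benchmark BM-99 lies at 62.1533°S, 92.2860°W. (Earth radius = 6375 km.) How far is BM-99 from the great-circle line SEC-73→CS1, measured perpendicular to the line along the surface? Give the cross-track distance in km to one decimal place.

δ₁₃ = central angle SEC-73→BM-99 = 0.061696 rad  (haversine)
θ₁₃ = bearing SEC-73→BM-99 = 296.480°,  θ₁₂ = bearing SEC-73→CS1 = 167.639°
dₓₜ = R·arcsin(sin δ₁₃ · sin(θ₁₃ − θ₁₂)) = 6375·arcsin(0.06166·sin(128.842°)) = 306.268 km
|dₓₜ| = 306.268 km

306.3 km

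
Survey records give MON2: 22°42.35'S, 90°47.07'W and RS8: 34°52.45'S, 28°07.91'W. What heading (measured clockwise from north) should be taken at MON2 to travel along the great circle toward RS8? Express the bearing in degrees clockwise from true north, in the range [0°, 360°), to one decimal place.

117.7°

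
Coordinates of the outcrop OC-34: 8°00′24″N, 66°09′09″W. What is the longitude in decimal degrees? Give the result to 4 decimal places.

66° + 9′/60 + 9″/3600 = 66 + 0.15000 + 0.00250 = 66.1525°

66.1525°W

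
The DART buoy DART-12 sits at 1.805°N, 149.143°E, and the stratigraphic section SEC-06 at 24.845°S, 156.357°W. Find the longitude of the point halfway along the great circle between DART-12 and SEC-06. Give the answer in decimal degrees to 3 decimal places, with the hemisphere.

174.969°E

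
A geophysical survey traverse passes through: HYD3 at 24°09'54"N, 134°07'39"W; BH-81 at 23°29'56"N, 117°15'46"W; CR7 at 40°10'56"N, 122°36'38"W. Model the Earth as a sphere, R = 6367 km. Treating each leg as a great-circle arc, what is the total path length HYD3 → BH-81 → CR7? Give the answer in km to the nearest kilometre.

HYD3: φ = +24.16500°, λ = -134.12750°
BH-81: φ = +23.49889°, λ = -117.26278°
CR7: φ = +40.18222°, λ = -122.61056°
HYD3→BH-81: c = 0.269336 rad, d = 1714.86 km
BH-81→CR7: c = 0.301620 rad, d = 1920.42 km
Total = 1714.86 + 1920.42 = 3635.28 km

3635 km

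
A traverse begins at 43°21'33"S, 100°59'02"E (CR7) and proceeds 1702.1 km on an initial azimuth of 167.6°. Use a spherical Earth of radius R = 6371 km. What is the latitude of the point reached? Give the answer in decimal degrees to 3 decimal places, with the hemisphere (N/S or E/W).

58.177°S

CR7: φ = -43.35917°, λ = +100.98389°
δ = d/R = 1702.1/6371 = 0.267164 rad
φ₂ = arcsin(sin φ₁ cos δ + cos φ₁ sin δ cos θ)
   = arcsin(-0.68657·0.96452 + 0.72706·0.26400·-0.97667) = -58.17661°
λ₂ = λ₁ + atan2(sin θ sin δ cos φ₁, cos δ − sin φ₁ sin φ₂) = 107.15559°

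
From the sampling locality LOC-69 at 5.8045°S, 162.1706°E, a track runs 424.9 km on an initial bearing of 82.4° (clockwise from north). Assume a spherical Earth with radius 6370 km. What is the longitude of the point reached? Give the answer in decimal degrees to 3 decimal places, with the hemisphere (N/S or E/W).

165.975°E

δ = d/R = 424.9/6370 = 0.066703 rad
φ₂ = arcsin(sin φ₁ cos δ + cos φ₁ sin δ cos θ)
   = arcsin(-0.10113·0.99778 + 0.99487·0.06665·0.13226) = -5.28669°
λ₂ = λ₁ + atan2(sin θ sin δ cos φ₁, cos δ − sin φ₁ sin φ₂) = 165.97500°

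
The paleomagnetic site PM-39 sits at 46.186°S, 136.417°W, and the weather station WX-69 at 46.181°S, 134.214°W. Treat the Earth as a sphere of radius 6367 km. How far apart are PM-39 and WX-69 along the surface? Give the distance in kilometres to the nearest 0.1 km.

169.5 km

Δφ = 0.0050°,  Δλ = 2.2030°
a = sin²(Δφ/2) + cos φ₁ cos φ₂ sin²(Δλ/2) = 0.000177
c = 2·arcsin(√a) = 0.026620 rad = 1.5252°
d = R·c = 6367 × 0.026620 = 169.5 km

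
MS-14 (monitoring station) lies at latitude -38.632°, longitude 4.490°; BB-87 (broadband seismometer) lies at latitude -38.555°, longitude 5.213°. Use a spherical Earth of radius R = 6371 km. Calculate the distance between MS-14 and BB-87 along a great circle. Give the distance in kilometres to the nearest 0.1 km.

63.4 km

Δφ = 0.0770°,  Δλ = 0.7230°
a = sin²(Δφ/2) + cos φ₁ cos φ₂ sin²(Δλ/2) = 0.000025
c = 2·arcsin(√a) = 0.009954 rad = 0.5703°
d = R·c = 6371 × 0.009954 = 63.4 km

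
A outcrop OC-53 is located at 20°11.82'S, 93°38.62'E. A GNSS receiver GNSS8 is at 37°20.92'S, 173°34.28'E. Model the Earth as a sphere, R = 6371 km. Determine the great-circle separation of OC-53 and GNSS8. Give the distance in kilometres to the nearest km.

7798 km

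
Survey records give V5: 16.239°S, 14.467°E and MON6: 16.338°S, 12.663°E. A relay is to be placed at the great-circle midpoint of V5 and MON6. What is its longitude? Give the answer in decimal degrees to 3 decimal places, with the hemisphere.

13.565°E

Bx = cos φ₂ cos Δλ = 0.959143,  By = cos φ₂ sin Δλ = -0.030209
φₘ = atan2(sin φ₁ + sin φ₂, √((cos φ₁ + Bx)² + By²)) = -16.29041°
λₘ = λ₁ + atan2(By, cos φ₁ + Bx) = 13.56523°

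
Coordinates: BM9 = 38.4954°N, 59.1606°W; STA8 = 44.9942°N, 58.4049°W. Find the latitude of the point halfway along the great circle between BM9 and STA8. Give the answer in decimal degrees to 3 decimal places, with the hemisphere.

Bx = cos φ₂ cos Δλ = 0.707117,  By = cos φ₂ sin Δλ = 0.009327
φₘ = atan2(sin φ₁ + sin φ₂, √((cos φ₁ + Bx)² + By²)) = 41.74542°
λₘ = λ₁ + atan2(By, cos φ₁ + Bx) = -58.80189°

41.745°N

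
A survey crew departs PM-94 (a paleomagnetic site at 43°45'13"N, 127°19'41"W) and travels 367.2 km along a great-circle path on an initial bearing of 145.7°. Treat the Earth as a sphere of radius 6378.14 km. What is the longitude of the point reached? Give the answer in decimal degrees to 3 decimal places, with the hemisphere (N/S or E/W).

PM-94: φ = +43.75361°, λ = -127.32806°
δ = d/R = 367.2/6378.14 = 0.057572 rad
φ₂ = arcsin(sin φ₁ cos δ + cos φ₁ sin δ cos θ)
   = arcsin(0.69156·0.99834 + 0.72232·0.05754·-0.82610) = 41.00147°
λ₂ = λ₁ + atan2(sin θ sin δ cos φ₁, cos δ − sin φ₁ sin φ₂) = -124.86560°

124.866°W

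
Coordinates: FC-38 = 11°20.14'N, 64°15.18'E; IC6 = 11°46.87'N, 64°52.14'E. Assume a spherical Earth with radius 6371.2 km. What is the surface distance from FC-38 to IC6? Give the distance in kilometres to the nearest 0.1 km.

83.4 km

FC-38: φ = +11.33567°, λ = +64.25300°
IC6: φ = +11.78117°, λ = +64.86900°
Δφ = 0.4455°,  Δλ = 0.6160°
a = sin²(Δφ/2) + cos φ₁ cos φ₂ sin²(Δλ/2) = 0.000043
c = 2·arcsin(√a) = 0.013092 rad = 0.7501°
d = R·c = 6371.2 × 0.013092 = 83.4 km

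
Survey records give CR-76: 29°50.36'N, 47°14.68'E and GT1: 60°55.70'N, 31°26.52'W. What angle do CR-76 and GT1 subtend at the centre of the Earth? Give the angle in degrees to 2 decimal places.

CR-76: φ = +29.83933°, λ = +47.24467°
GT1: φ = +60.92833°, λ = -31.44200°
Δφ = 31.0890°,  Δλ = -78.6867°
a = sin²(Δφ/2) + cos φ₁ cos φ₂ sin²(Δλ/2) = 0.241217
c = 2·arcsin(√a) = 1.026792 rad = 58.8308°

58.83°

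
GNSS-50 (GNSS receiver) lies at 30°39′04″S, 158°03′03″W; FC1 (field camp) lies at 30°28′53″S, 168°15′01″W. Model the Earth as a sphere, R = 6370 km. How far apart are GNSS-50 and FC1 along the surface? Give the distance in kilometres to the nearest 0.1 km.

976.2 km

GNSS-50: φ = -30.65111°, λ = -158.05083°
FC1: φ = -30.48139°, λ = -168.25028°
Δφ = 0.1697°,  Δλ = -10.1994°
a = sin²(Δφ/2) + cos φ₁ cos φ₂ sin²(Δλ/2) = 0.005860
c = 2·arcsin(√a) = 0.153253 rad = 8.7808°
d = R·c = 6370 × 0.153253 = 976.2 km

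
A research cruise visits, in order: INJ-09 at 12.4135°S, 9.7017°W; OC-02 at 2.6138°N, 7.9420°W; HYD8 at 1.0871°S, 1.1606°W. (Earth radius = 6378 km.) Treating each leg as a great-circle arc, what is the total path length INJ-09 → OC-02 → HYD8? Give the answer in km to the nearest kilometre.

INJ-09→OC-02: c = 0.264045 rad, d = 1684.08 km
OC-02→HYD8: c = 0.134809 rad, d = 859.81 km
Total = 1684.08 + 859.81 = 2543.89 km

2544 km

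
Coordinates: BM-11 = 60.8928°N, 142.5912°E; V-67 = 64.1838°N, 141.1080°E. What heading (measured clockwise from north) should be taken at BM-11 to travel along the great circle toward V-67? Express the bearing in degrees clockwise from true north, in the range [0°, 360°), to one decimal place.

348.9°

Δλ = -1.4832°
y = sin Δλ · cos φ₂ = -0.011272
x = cos φ₁ sin φ₂ − sin φ₁ cos φ₂ cos Δλ = 0.057535
θ = atan2(y, x) = -11.0848° → 348.9152° (mod 360°)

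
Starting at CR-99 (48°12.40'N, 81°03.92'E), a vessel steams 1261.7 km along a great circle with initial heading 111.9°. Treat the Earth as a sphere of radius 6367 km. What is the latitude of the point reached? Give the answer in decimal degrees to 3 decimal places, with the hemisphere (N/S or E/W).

43.002°N

CR-99: φ = +48.20667°, λ = +81.06533°
δ = d/R = 1261.7/6367 = 0.198162 rad
φ₂ = arcsin(sin φ₁ cos δ + cos φ₁ sin δ cos θ)
   = arcsin(0.74555·0.98043 + 0.66645·0.19687·-0.37299) = 43.00219°
λ₂ = λ₁ + atan2(sin θ sin δ cos φ₁, cos δ − sin φ₁ sin φ₂) = 95.52904°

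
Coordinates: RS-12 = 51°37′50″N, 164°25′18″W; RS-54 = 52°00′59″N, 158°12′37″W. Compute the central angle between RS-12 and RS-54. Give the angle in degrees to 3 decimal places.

3.857°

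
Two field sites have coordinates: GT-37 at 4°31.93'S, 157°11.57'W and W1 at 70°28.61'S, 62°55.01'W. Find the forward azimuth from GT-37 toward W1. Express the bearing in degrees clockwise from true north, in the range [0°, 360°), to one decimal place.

160.5°

GT-37: φ = -4.53217°, λ = -157.19283°
W1: φ = -70.47683°, λ = -62.91683°
Δλ = 94.2760°
y = sin Δλ · cos φ₂ = 0.333258
x = cos φ₁ sin φ₂ − sin φ₁ cos φ₂ cos Δλ = -0.941528
θ = atan2(y, x) = 160.5084° → 160.5084° (mod 360°)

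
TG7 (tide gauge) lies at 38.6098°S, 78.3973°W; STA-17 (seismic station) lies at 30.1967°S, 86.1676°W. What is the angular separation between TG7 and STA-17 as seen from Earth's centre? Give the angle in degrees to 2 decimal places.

10.57°

Δφ = 8.4131°,  Δλ = -7.7703°
a = sin²(Δφ/2) + cos φ₁ cos φ₂ sin²(Δλ/2) = 0.008481
c = 2·arcsin(√a) = 0.184448 rad = 10.5681°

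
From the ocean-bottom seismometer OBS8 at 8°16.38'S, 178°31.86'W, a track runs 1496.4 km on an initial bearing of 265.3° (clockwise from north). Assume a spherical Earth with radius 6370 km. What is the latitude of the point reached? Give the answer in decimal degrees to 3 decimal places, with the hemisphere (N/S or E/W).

9.138°S

OBS8: φ = -8.27300°, λ = -178.53100°
δ = d/R = 1496.4/6370 = 0.234914 rad
φ₂ = arcsin(sin φ₁ cos δ + cos φ₁ sin δ cos θ)
   = arcsin(-0.14389·0.97253 + 0.98959·0.23276·-0.08194) = -9.13791°
λ₂ = λ₁ + atan2(sin θ sin δ cos φ₁, cos δ − sin φ₁ sin φ₂) = 167.87984°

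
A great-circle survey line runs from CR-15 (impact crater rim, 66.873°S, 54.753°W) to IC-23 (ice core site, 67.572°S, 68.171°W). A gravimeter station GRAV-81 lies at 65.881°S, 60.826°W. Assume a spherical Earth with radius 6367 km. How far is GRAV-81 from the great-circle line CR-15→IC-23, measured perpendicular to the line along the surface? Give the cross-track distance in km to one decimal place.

159.8 km

δ₁₃ = central angle CR-15→GRAV-81 = 0.045843 rad  (haversine)
θ₁₃ = bearing CR-15→GRAV-81 = 289.376°,  θ₁₂ = bearing CR-15→IC-23 = 256.181°
dₓₜ = R·arcsin(sin δ₁₃ · sin(θ₁₃ − θ₁₂)) = 6367·arcsin(0.04583·sin(33.195°)) = 159.764 km
|dₓₜ| = 159.764 km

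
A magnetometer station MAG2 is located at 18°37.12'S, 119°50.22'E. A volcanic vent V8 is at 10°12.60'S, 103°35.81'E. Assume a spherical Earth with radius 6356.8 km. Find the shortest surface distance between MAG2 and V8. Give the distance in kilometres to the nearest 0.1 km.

MAG2: φ = -18.61867°, λ = +119.83700°
V8: φ = -10.21000°, λ = +103.59683°
Δφ = 8.4087°,  Δλ = -16.2402°
a = sin²(Δφ/2) + cos φ₁ cos φ₂ sin²(Δλ/2) = 0.023982
c = 2·arcsin(√a) = 0.310977 rad = 17.8176°
d = R·c = 6356.8 × 0.310977 = 1976.8 km

1976.8 km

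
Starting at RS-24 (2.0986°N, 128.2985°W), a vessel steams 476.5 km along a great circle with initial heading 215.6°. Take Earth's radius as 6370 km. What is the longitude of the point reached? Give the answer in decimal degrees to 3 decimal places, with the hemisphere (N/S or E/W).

δ = d/R = 476.5/6370 = 0.074804 rad
φ₂ = arcsin(sin φ₁ cos δ + cos φ₁ sin δ cos θ)
   = arcsin(0.03662·0.99720 + 0.99933·0.07473·-0.81310) = -1.38719°
λ₂ = λ₁ + atan2(sin θ sin δ cos φ₁, cos δ − sin φ₁ sin φ₂) = -130.79264°

130.793°W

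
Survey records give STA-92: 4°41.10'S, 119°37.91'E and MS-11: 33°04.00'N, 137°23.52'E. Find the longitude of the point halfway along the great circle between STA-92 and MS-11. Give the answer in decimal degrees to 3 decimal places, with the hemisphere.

STA-92: φ = -4.68500°, λ = +119.63183°
MS-11: φ = +33.06667°, λ = +137.39200°
Bx = cos φ₂ cos Δλ = 0.798097,  By = cos φ₂ sin Δλ = 0.255629
φₘ = atan2(sin φ₁ + sin φ₂, √((cos φ₁ + Bx)² + By²)) = 14.35466°
λₘ = λ₁ + atan2(By, cos φ₁ + Bx) = 127.73801°

127.738°E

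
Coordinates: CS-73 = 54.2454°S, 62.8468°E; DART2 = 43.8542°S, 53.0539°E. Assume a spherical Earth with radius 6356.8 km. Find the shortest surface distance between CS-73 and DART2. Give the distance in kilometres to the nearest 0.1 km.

1352.2 km

Δφ = 10.3912°,  Δλ = -9.7929°
a = sin²(Δφ/2) + cos φ₁ cos φ₂ sin²(Δλ/2) = 0.011270
c = 2·arcsin(√a) = 0.212723 rad = 12.1881°
d = R·c = 6356.8 × 0.212723 = 1352.2 km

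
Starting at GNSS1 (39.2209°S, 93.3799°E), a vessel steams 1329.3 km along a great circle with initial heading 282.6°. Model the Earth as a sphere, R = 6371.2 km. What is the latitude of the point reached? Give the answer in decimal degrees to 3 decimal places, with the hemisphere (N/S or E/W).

δ = d/R = 1329.3/6371.2 = 0.208642 rad
φ₂ = arcsin(sin φ₁ cos δ + cos φ₁ sin δ cos θ)
   = arcsin(-0.63231·0.97831 + 0.77471·0.20713·0.21814) = -35.70373°
λ₂ = λ₁ + atan2(sin θ sin δ cos φ₁, cos δ − sin φ₁ sin φ₂) = 78.96565°

35.704°S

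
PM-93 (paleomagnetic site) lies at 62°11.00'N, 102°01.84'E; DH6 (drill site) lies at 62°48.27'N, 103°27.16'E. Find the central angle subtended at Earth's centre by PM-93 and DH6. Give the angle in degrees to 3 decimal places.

0.904°

PM-93: φ = +62.18333°, λ = +102.03067°
DH6: φ = +62.80450°, λ = +103.45267°
Δφ = 0.6212°,  Δλ = 1.4220°
a = sin²(Δφ/2) + cos φ₁ cos φ₂ sin²(Δλ/2) = 0.000062
c = 2·arcsin(√a) = 0.015777 rad = 0.9039°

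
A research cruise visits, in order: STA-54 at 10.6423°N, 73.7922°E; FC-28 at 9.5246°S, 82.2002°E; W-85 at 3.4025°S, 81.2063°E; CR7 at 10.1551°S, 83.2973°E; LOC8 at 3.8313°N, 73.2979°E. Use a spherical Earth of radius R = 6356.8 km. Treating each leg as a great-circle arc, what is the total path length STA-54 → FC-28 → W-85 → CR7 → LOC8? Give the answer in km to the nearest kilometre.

STA-54→FC-28: c = 0.381050 rad, d = 2422.26 km
FC-28→W-85: c = 0.108231 rad, d = 688.00 km
W-85→CR7: c = 0.123295 rad, d = 783.76 km
CR7→LOC8: c = 0.299670 rad, d = 1904.94 km
Total = 2422.26 + 688.00 + 783.76 + 1904.94 = 5798.96 km

5799 km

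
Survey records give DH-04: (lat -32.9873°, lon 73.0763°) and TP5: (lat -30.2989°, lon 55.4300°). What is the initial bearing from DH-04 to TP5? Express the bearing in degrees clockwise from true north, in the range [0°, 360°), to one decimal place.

275.4°

Δλ = -17.6463°
y = sin Δλ · cos φ₂ = -0.261733
x = cos φ₁ sin φ₂ − sin φ₁ cos φ₂ cos Δλ = 0.024785
θ = atan2(y, x) = -84.5905° → 275.4095° (mod 360°)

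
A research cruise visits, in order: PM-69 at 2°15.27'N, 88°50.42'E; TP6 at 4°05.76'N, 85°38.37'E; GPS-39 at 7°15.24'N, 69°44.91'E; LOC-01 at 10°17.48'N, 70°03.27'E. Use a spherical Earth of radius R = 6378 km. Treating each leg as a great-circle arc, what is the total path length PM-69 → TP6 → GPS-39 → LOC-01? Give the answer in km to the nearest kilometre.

PM-69: φ = +2.25450°, λ = +88.84033°
TP6: φ = +4.09600°, λ = +85.63950°
GPS-39: φ = +7.25400°, λ = +69.74850°
LOC-01: φ = +10.29133°, λ = +70.05450°
PM-69→TP6: c = 0.064374 rad, d = 410.58 km
TP6→GPS-39: c = 0.281397 rad, d = 1794.75 km
GPS-39→LOC-01: c = 0.053274 rad, d = 339.78 km
Total = 410.58 + 1794.75 + 339.78 = 2545.11 km

2545 km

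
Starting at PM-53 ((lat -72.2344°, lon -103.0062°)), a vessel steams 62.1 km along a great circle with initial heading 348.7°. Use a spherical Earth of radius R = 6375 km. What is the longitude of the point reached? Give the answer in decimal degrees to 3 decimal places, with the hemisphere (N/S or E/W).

103.354°W

δ = d/R = 62.1/6375 = 0.009741 rad
φ₂ = arcsin(sin φ₁ cos δ + cos φ₁ sin δ cos θ)
   = arcsin(-0.95231·0.99995 + 0.30512·0.00974·0.98061) = -71.68678°
λ₂ = λ₁ + atan2(sin θ sin δ cos φ₁, cos δ − sin φ₁ sin φ₂) = -103.35425°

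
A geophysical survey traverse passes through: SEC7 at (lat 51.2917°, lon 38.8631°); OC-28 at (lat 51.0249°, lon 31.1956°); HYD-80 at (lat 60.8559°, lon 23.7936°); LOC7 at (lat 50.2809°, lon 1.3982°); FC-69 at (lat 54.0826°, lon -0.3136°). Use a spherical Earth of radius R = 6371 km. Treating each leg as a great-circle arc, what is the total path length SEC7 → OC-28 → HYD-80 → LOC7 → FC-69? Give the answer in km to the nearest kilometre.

SEC7→OC-28: c = 0.084021 rad, d = 535.30 km
OC-28→HYD-80: c = 0.185939 rad, d = 1184.62 km
HYD-80→LOC7: c = 0.285422 rad, d = 1818.42 km
LOC7→FC-69: c = 0.068829 rad, d = 438.51 km
Total = 535.30 + 1184.62 + 1818.42 + 438.51 = 3976.85 km

3977 km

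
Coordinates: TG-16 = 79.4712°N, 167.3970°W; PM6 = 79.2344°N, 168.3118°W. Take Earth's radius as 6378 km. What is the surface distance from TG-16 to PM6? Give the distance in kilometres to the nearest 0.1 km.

32.4 km

Δφ = -0.2368°,  Δλ = -0.9148°
a = sin²(Δφ/2) + cos φ₁ cos φ₂ sin²(Δλ/2) = 0.000006
c = 2·arcsin(√a) = 0.005078 rad = 0.2909°
d = R·c = 6378 × 0.005078 = 32.4 km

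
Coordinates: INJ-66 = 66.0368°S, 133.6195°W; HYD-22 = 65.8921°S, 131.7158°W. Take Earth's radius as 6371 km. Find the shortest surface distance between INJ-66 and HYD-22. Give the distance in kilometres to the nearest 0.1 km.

87.7 km

Δφ = 0.1447°,  Δλ = 1.9037°
a = sin²(Δφ/2) + cos φ₁ cos φ₂ sin²(Δλ/2) = 0.000047
c = 2·arcsin(√a) = 0.013766 rad = 0.7887°
d = R·c = 6371 × 0.013766 = 87.7 km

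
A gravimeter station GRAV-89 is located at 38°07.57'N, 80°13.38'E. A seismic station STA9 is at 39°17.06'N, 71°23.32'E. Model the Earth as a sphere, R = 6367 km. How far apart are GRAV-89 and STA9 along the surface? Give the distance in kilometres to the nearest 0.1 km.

776.5 km

GRAV-89: φ = +38.12617°, λ = +80.22300°
STA9: φ = +39.28433°, λ = +71.38867°
Δφ = 1.1582°,  Δλ = -8.8343°
a = sin²(Δφ/2) + cos φ₁ cos φ₂ sin²(Δλ/2) = 0.003714
c = 2·arcsin(√a) = 0.121958 rad = 6.9877°
d = R·c = 6367 × 0.121958 = 776.5 km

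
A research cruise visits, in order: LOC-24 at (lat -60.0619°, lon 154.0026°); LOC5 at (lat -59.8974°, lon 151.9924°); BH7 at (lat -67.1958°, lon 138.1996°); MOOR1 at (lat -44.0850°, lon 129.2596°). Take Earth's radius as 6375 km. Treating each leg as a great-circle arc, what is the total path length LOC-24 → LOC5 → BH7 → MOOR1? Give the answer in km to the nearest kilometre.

3796 km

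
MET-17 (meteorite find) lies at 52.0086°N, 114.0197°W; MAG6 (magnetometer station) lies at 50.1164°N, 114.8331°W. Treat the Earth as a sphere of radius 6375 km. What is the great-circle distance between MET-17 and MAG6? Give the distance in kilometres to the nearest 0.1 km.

218.1 km

Δφ = -1.8922°,  Δλ = -0.8134°
a = sin²(Δφ/2) + cos φ₁ cos φ₂ sin²(Δλ/2) = 0.000293
c = 2·arcsin(√a) = 0.034208 rad = 1.9600°
d = R·c = 6375 × 0.034208 = 218.1 km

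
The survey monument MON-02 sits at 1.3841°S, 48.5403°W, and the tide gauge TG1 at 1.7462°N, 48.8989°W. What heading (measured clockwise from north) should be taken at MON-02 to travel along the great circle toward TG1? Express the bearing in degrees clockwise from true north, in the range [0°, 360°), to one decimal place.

353.5°

Δλ = -0.3586°
y = sin Δλ · cos φ₂ = -0.006256
x = cos φ₁ sin φ₂ − sin φ₁ cos φ₂ cos Δλ = 0.054606
θ = atan2(y, x) = -6.5354° → 353.4646° (mod 360°)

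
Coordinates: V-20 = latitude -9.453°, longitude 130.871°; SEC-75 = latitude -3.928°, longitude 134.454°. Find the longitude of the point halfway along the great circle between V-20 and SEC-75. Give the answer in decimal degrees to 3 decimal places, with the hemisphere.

132.673°E

Bx = cos φ₂ cos Δλ = 0.995701,  By = cos φ₂ sin Δλ = 0.062348
φₘ = atan2(sin φ₁ + sin φ₂, √((cos φ₁ + Bx)² + By²)) = -6.69374°
λₘ = λ₁ + atan2(By, cos φ₁ + Bx) = 132.67264°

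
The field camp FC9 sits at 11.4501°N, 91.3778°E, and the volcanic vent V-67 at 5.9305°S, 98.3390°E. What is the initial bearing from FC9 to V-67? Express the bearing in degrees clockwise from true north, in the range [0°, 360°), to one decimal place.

157.9°

Δλ = 6.9612°
y = sin Δλ · cos φ₂ = 0.120549
x = cos φ₁ sin φ₂ − sin φ₁ cos φ₂ cos Δλ = -0.297262
θ = atan2(y, x) = 157.9260° → 157.9260° (mod 360°)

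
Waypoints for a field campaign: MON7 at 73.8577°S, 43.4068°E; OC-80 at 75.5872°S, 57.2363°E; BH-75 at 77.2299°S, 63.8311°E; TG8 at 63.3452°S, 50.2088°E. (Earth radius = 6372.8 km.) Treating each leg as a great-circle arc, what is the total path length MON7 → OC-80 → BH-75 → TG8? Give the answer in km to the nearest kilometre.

MON7→OC-80: c = 0.070180 rad, d = 447.24 km
OC-80→BH-75: c = 0.039373 rad, d = 250.92 km
BH-75→TG8: c = 0.253697 rad, d = 1616.76 km
Total = 447.24 + 250.92 + 1616.76 = 2314.92 km

2315 km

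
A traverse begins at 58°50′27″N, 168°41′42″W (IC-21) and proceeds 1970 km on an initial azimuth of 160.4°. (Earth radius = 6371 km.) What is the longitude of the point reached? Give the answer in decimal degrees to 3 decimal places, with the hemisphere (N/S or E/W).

IC-21: φ = +58.84083°, λ = -168.69500°
δ = d/R = 1970/6371 = 0.309214 rad
φ₂ = arcsin(sin φ₁ cos δ + cos φ₁ sin δ cos θ)
   = arcsin(0.85573·0.95257 + 0.51742·0.30431·-0.94206) = 41.82186°
λ₂ = λ₁ + atan2(sin θ sin δ cos φ₁, cos δ − sin φ₁ sin φ₂) = -160.82182°

160.822°W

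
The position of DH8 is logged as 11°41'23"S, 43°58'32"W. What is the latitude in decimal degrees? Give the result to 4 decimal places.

11° + 41′/60 + 23″/3600 = 11 + 0.68333 + 0.00639 = 11.6897°

11.6897°S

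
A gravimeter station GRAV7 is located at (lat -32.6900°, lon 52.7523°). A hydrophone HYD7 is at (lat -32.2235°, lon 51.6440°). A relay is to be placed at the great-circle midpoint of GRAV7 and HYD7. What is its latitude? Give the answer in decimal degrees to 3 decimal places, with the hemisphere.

32.458°S

Bx = cos φ₂ cos Δλ = 0.845816,  By = cos φ₂ sin Δλ = -0.016363
φₘ = atan2(sin φ₁ + sin φ₂, √((cos φ₁ + Bx)² + By²)) = -32.45796°
λₘ = λ₁ + atan2(By, cos φ₁ + Bx) = 52.19672°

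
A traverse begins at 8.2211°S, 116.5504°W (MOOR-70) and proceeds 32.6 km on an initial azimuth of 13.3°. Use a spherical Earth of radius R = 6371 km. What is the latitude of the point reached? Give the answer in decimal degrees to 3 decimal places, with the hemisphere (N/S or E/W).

7.936°S

δ = d/R = 32.6/6371 = 0.005117 rad
φ₂ = arcsin(sin φ₁ cos δ + cos φ₁ sin δ cos θ)
   = arcsin(-0.14299·0.99999 + 0.98972·0.00512·0.97318) = -7.93578°
λ₂ = λ₁ + atan2(sin θ sin δ cos φ₁, cos δ − sin φ₁ sin φ₂) = -116.48230°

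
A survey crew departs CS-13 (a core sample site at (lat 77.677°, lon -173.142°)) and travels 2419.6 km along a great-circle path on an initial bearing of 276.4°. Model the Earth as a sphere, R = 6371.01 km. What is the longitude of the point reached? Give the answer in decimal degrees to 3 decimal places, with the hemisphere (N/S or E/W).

120.051°E

δ = d/R = 2419.6/6371.01 = 0.379783 rad
φ₂ = arcsin(sin φ₁ cos δ + cos φ₁ sin δ cos θ)
   = arcsin(0.97696·0.92875 + 0.21342·0.37072·0.11147) = 66.37190°
λ₂ = λ₁ + atan2(sin θ sin δ cos φ₁, cos δ − sin φ₁ sin φ₂) = 120.05059°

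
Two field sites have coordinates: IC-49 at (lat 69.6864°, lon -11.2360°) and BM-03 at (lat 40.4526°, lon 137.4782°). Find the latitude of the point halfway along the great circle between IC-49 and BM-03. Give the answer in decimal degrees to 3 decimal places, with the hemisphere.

Bx = cos φ₂ cos Δλ = -0.650292,  By = cos φ₂ sin Δλ = 0.395163
φₘ = atan2(sin φ₁ + sin φ₂, √((cos φ₁ + Bx)² + By²)) = 72.57297°
λₘ = λ₁ + atan2(By, cos φ₁ + Bx) = 116.25622°

72.573°N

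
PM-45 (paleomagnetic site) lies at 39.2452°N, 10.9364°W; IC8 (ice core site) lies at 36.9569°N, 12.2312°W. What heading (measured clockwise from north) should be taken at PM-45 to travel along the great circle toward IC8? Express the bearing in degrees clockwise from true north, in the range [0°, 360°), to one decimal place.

204.4°

Δλ = -1.2948°
y = sin Δλ · cos φ₂ = -0.018057
x = cos φ₁ sin φ₂ − sin φ₁ cos φ₂ cos Δλ = -0.039799
θ = atan2(y, x) = -155.5962° → 204.4038° (mod 360°)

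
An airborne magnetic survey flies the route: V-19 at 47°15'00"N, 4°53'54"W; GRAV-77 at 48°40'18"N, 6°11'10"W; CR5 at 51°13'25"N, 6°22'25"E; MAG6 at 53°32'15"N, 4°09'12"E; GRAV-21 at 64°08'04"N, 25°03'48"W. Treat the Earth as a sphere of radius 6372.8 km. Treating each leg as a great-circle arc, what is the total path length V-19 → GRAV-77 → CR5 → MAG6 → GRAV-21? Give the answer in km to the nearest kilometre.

V-19: φ = +47.25000°, λ = -4.89833°
GRAV-77: φ = +48.67167°, λ = -6.18611°
CR5: φ = +51.22361°, λ = +6.37361°
MAG6: φ = +53.53750°, λ = +4.15333°
GRAV-21: φ = +64.13444°, λ = -25.06333°
V-19→GRAV-77: c = 0.029020 rad, d = 184.94 km
GRAV-77→CR5: c = 0.147706 rad, d = 941.30 km
CR5→MAG6: c = 0.046797 rad, d = 298.23 km
MAG6→GRAV-21: c = 0.317685 rad, d = 2024.54 km
Total = 184.94 + 941.30 + 298.23 + 2024.54 = 3449.01 km

3449 km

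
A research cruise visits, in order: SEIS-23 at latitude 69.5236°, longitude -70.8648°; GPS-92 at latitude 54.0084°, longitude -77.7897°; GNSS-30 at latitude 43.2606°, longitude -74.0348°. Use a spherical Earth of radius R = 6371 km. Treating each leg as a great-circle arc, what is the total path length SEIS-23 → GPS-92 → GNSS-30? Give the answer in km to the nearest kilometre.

2987 km

SEIS-23→GPS-92: c = 0.276342 rad, d = 1760.58 km
GPS-92→GNSS-30: c = 0.192449 rad, d = 1226.09 km
Total = 1760.58 + 1226.09 = 2986.67 km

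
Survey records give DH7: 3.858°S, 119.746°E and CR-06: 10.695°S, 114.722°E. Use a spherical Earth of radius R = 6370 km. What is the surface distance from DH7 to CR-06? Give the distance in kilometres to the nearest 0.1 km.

940.4 km

Δφ = -6.8370°,  Δλ = -5.0240°
a = sin²(Δφ/2) + cos φ₁ cos φ₂ sin²(Δλ/2) = 0.005439
c = 2·arcsin(√a) = 0.147632 rad = 8.4587°
d = R·c = 6370 × 0.147632 = 940.4 km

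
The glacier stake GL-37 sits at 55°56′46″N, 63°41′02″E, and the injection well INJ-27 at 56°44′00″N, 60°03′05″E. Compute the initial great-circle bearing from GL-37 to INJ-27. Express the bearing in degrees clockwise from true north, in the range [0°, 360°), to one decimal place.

GL-37: φ = +55.94611°, λ = +63.68389°
INJ-27: φ = +56.73333°, λ = +60.05139°
Δλ = -3.6325°
y = sin Δλ · cos φ₂ = -0.034753
x = cos φ₁ sin φ₂ − sin φ₁ cos φ₂ cos Δλ = 0.014652
θ = atan2(y, x) = -67.1394° → 292.8606° (mod 360°)

292.9°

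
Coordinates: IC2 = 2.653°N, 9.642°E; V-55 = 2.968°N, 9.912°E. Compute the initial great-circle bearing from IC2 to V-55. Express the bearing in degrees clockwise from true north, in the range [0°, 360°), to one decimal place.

40.6°

Δλ = 0.2700°
y = sin Δλ · cos φ₂ = 0.004706
x = cos φ₁ sin φ₂ − sin φ₁ cos φ₂ cos Δλ = 0.005498
θ = atan2(y, x) = 40.5607° → 40.5607° (mod 360°)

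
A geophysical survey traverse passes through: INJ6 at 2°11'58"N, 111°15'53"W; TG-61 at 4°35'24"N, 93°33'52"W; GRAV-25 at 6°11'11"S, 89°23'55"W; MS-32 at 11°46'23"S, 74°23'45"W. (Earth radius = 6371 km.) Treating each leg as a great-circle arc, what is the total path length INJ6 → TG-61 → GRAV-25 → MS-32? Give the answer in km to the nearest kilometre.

5027 km

INJ6: φ = +2.19944°, λ = -111.26472°
TG-61: φ = +4.59000°, λ = -93.56444°
GRAV-25: φ = -6.18639°, λ = -89.39861°
MS-32: φ = -11.77306°, λ = -74.39583°
INJ6→TG-61: c = 0.311169 rad, d = 1982.46 km
TG-61→GRAV-25: c = 0.201606 rad, d = 1284.43 km
GRAV-25→MS-32: c = 0.276288 rad, d = 1760.23 km
Total = 1982.46 + 1284.43 + 1760.23 = 5027.12 km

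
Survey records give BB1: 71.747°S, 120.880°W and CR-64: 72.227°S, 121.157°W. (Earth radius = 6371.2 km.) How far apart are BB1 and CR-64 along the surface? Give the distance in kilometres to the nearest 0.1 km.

Δφ = -0.4800°,  Δλ = -0.2770°
a = sin²(Δφ/2) + cos φ₁ cos φ₂ sin²(Δλ/2) = 0.000018
c = 2·arcsin(√a) = 0.008510 rad = 0.4876°
d = R·c = 6371.2 × 0.008510 = 54.2 km

54.2 km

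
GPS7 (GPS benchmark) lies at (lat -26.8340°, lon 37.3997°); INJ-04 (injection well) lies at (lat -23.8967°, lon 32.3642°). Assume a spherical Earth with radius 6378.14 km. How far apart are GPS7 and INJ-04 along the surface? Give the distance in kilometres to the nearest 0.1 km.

Δφ = 2.9373°,  Δλ = -5.0355°
a = sin²(Δφ/2) + cos φ₁ cos φ₂ sin²(Δλ/2) = 0.002231
c = 2·arcsin(√a) = 0.094507 rad = 5.4149°
d = R·c = 6378.14 × 0.094507 = 602.8 km

602.8 km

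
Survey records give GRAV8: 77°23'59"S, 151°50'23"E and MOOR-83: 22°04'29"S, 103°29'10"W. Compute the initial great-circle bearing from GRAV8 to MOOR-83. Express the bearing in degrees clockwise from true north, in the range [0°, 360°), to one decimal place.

GRAV8: φ = -77.39972°, λ = +151.83972°
MOOR-83: φ = -22.07472°, λ = -103.48611°
Δλ = 104.6742°
y = sin Δλ · cos φ₂ = 0.896468
x = cos φ₁ sin φ₂ − sin φ₁ cos φ₂ cos Δλ = -0.311081
θ = atan2(y, x) = 109.1372° → 109.1372° (mod 360°)

109.1°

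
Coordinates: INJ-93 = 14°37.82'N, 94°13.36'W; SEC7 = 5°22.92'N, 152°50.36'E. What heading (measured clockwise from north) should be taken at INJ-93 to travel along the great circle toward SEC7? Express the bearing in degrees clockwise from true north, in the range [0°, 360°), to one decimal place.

INJ-93: φ = +14.63033°, λ = -94.22267°
SEC7: φ = +5.38200°, λ = +152.83933°
Δλ = -112.9380°
y = sin Δλ · cos φ₂ = -0.916867
x = cos φ₁ sin φ₂ − sin φ₁ cos φ₂ cos Δλ = 0.188760
θ = atan2(y, x) = -78.3668° → 281.6332° (mod 360°)

281.6°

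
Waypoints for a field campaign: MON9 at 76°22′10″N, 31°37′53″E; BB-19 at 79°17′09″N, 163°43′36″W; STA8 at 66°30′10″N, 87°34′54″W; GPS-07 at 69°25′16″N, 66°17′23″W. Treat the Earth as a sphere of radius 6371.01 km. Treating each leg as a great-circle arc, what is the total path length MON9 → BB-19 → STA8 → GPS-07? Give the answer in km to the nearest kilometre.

6207 km

MON9: φ = +76.36944°, λ = +31.63139°
BB-19: φ = +79.28583°, λ = -163.72667°
STA8: φ = +66.50278°, λ = -87.58167°
GPS-07: φ = +69.42111°, λ = -66.28972°
MON9→BB-19: c = 0.421084 rad, d = 2682.73 km
BB-19→STA8: c = 0.405661 rad, d = 2584.47 km
STA8→GPS-07: c = 0.147529 rad, d = 939.91 km
Total = 2682.73 + 2584.47 + 939.91 = 6207.11 km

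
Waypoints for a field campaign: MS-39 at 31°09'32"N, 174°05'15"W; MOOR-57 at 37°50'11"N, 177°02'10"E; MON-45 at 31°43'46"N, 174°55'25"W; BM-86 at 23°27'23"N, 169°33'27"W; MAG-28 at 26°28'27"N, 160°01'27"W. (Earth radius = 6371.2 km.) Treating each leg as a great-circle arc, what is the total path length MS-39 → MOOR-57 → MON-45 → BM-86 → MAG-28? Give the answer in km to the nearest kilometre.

4178 km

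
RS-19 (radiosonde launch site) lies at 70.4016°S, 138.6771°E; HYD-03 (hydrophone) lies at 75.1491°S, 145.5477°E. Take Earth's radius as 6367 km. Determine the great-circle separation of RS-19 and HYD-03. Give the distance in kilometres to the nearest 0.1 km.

573.1 km

Δφ = -4.7475°,  Δλ = 6.8706°
a = sin²(Δφ/2) + cos φ₁ cos φ₂ sin²(Δλ/2) = 0.002024
c = 2·arcsin(√a) = 0.090011 rad = 5.1573°
d = R·c = 6367 × 0.090011 = 573.1 km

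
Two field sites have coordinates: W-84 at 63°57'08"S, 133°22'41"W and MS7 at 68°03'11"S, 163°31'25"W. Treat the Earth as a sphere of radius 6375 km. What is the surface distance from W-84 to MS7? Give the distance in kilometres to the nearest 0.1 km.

W-84: φ = -63.95222°, λ = -133.37806°
MS7: φ = -68.05306°, λ = -163.52361°
Δφ = -4.1008°,  Δλ = -30.1456°
a = sin²(Δφ/2) + cos φ₁ cos φ₂ sin²(Δλ/2) = 0.012379
c = 2·arcsin(√a) = 0.222980 rad = 12.7758°
d = R·c = 6375 × 0.222980 = 1421.5 km

1421.5 km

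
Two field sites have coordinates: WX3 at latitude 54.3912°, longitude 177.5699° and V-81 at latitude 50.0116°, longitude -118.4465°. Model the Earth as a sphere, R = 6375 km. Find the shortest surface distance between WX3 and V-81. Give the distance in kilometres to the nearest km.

Δφ = -4.3796°,  Δλ = 63.9836°
a = sin²(Δφ/2) + cos φ₁ cos φ₂ sin²(Δλ/2) = 0.106485
c = 2·arcsin(√a) = 0.664815 rad = 38.0911°
d = R·c = 6375 × 0.664815 = 4238.2 km

4238 km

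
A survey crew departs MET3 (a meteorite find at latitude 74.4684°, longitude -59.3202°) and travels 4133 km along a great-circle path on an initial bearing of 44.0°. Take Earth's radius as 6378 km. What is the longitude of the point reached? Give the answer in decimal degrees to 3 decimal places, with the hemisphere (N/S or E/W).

56.718°E

δ = d/R = 4133/6378 = 0.648009 rad
φ₂ = arcsin(sin φ₁ cos δ + cos φ₁ sin δ cos θ)
   = arcsin(0.96348·0.79729 + 0.26777·0.60360·0.71934) = 62.18227°
λ₂ = λ₁ + atan2(sin θ sin δ cos φ₁, cos δ − sin φ₁ sin φ₂) = 56.71780°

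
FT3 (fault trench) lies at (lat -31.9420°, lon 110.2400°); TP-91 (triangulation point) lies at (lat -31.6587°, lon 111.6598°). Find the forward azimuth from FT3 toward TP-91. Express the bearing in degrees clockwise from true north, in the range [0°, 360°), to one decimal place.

Δλ = 1.4198°
y = sin Δλ · cos φ₂ = 0.021090
x = cos φ₁ sin φ₂ − sin φ₁ cos φ₂ cos Δλ = 0.004806
θ = atan2(y, x) = 77.1623° → 77.1623° (mod 360°)

77.2°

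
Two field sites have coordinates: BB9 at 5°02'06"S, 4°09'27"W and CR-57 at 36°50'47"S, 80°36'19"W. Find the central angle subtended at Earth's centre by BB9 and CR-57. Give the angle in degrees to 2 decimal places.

BB9: φ = -5.03500°, λ = -4.15750°
CR-57: φ = -36.84639°, λ = -80.60528°
Δφ = -31.8114°,  Δλ = -76.4478°
a = sin²(Δφ/2) + cos φ₁ cos φ₂ sin²(Δλ/2) = 0.380285
c = 2·arcsin(√a) = 1.329019 rad = 76.1472°

76.15°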